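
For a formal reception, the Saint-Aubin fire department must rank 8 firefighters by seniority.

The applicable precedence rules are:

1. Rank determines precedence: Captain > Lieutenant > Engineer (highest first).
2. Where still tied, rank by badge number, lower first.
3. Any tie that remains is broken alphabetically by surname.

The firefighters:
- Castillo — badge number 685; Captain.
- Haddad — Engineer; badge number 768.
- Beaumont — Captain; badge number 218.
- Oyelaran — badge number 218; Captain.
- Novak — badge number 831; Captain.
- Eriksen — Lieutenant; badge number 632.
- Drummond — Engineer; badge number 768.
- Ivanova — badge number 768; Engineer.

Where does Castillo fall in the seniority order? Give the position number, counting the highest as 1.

By rank: Beaumont, Oyelaran, Castillo and Novak (Captain); then Eriksen (Lieutenant); then Drummond, Haddad and Ivanova (Engineer).
Among Beaumont, Oyelaran, Castillo and Novak, by badge number (lower first): Beaumont and Oyelaran (218) before Castillo (685) before Novak (831).
Among Beaumont and Oyelaran, alphabetically by surname: Beaumont before Oyelaran.
Drummond, Haddad and Ivanova all have badge number 768, so the next rule applies.
Among Drummond, Haddad and Ivanova, alphabetically by surname: Drummond before Haddad before Ivanova.
Order: Beaumont, Oyelaran, Castillo, Novak, Eriksen, Drummond, Haddad, Ivanova. So position 3.

3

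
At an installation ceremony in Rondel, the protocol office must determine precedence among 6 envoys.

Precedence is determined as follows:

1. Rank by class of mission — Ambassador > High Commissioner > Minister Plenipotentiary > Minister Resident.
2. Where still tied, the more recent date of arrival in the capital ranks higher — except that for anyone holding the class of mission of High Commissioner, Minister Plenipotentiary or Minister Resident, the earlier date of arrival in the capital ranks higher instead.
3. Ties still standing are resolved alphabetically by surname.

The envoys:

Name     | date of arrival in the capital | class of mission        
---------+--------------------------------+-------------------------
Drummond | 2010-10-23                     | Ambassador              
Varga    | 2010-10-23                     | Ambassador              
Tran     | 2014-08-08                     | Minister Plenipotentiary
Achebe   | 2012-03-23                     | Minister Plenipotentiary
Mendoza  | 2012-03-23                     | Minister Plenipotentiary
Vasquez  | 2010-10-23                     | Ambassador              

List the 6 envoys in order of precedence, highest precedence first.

By class of mission: Drummond, Varga and Vasquez (Ambassador); then Achebe, Mendoza and Tran (Minister Plenipotentiary).
Drummond, Varga and Vasquez all have date of arrival in the capital 2010-10-23, so the next rule applies.
Among Drummond, Varga and Vasquez, alphabetically by surname: Drummond before Varga before Vasquez.
Among Achebe, Mendoza and Tran, by date of arrival in the capital (earlier first) (reversed rule for this group): Achebe and Mendoza (2012-03-23) before Tran (2014-08-08).
Among Achebe and Mendoza, alphabetically by surname: Achebe before Mendoza.
Full order: Drummond, Varga, Vasquez, Achebe, Mendoza, Tran.

Drummond, Varga, Vasquez, Achebe, Mendoza, Tran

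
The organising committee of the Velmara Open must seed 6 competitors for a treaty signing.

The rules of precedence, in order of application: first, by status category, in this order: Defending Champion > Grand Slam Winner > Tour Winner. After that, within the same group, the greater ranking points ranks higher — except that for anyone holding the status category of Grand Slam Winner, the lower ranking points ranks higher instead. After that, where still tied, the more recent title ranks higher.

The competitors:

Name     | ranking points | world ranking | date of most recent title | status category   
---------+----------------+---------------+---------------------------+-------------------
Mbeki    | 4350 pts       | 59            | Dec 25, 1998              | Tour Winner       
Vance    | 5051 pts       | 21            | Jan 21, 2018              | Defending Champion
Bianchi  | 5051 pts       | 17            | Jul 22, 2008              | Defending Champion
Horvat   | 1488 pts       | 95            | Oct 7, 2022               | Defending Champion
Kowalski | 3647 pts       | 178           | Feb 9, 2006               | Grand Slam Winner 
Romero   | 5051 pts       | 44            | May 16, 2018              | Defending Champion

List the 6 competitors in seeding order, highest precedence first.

Romero, Vance, Bianchi, Horvat, Kowalski, Mbeki

By status category: Romero, Vance, Bianchi and Horvat (Defending Champion); then Kowalski (Grand Slam Winner); then Mbeki (Tour Winner).
Among Romero, Vance, Bianchi and Horvat, by ranking points (higher first): Romero, Vance and Bianchi (5051 pts) before Horvat (1488 pts).
Among Romero, Vance and Bianchi, by date of most recent title (later first): Romero (May 16, 2018) before Vance (Jan 21, 2018) before Bianchi (Jul 22, 2008).
Full order: Romero, Vance, Bianchi, Horvat, Kowalski, Mbeki.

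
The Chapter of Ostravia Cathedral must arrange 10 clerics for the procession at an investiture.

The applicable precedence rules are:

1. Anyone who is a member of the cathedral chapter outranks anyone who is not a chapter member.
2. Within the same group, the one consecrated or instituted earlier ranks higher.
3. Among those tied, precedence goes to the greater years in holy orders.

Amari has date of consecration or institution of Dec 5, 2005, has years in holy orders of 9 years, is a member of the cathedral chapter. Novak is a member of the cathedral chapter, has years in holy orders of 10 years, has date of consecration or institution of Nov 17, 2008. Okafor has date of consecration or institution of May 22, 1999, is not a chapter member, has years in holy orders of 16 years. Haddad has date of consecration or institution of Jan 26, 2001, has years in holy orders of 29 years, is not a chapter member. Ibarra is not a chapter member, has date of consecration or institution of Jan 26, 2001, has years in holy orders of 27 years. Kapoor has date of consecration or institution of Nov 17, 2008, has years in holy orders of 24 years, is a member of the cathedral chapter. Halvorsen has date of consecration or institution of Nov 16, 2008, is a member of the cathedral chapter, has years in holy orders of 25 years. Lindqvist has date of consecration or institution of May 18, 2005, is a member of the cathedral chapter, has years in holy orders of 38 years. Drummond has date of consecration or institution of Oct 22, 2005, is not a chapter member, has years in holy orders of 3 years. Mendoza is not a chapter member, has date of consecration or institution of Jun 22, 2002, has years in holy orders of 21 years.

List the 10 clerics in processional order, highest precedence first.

Lindqvist, Amari, Halvorsen, Kapoor, Novak, Okafor, Haddad, Ibarra, Mendoza, Drummond

By the first rule: Lindqvist, Amari, Halvorsen, Kapoor and Novak (each a member of the cathedral chapter); then Okafor, Haddad, Ibarra, Mendoza and Drummond (each not a chapter member).
Among Lindqvist, Amari, Halvorsen, Kapoor and Novak, by date of consecration or institution (earlier first): Lindqvist (May 18, 2005) before Amari (Dec 5, 2005) before Halvorsen (Nov 16, 2008) before Kapoor and Novak (Nov 17, 2008).
Among Kapoor and Novak, by years in holy orders (higher first): Kapoor (24 years) before Novak (10 years).
Among Okafor, Haddad, Ibarra, Mendoza and Drummond, by date of consecration or institution (earlier first): Okafor (May 22, 1999) before Haddad and Ibarra (Jan 26, 2001) before Mendoza (Jun 22, 2002) before Drummond (Oct 22, 2005).
Among Haddad and Ibarra, by years in holy orders (higher first): Haddad (29 years) before Ibarra (27 years).
Full order: Lindqvist, Amari, Halvorsen, Kapoor, Novak, Okafor, Haddad, Ibarra, Mendoza, Drummond.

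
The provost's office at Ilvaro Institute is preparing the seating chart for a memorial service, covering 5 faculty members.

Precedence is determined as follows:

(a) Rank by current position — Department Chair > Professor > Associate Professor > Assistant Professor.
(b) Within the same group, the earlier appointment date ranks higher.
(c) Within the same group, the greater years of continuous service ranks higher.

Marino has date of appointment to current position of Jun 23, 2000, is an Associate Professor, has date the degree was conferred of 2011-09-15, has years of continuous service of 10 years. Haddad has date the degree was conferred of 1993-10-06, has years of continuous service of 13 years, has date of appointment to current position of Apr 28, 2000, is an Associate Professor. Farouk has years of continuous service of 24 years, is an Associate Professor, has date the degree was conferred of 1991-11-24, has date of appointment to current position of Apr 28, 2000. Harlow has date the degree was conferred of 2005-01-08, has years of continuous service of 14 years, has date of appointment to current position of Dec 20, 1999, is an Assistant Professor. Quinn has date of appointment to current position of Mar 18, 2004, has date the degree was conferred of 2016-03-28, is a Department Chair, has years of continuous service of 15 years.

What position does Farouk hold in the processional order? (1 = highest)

2

By current position: Quinn (Department Chair); then Farouk, Haddad and Marino (Associate Professor); then Harlow (Assistant Professor).
Among Farouk, Haddad and Marino, by date of appointment to current position (earlier first): Farouk and Haddad (Apr 28, 2000) before Marino (Jun 23, 2000).
Among Farouk and Haddad, by years of continuous service (higher first): Farouk (24 years) before Haddad (13 years).
Order: Quinn, Farouk, Haddad, Marino, Harlow. So position 2.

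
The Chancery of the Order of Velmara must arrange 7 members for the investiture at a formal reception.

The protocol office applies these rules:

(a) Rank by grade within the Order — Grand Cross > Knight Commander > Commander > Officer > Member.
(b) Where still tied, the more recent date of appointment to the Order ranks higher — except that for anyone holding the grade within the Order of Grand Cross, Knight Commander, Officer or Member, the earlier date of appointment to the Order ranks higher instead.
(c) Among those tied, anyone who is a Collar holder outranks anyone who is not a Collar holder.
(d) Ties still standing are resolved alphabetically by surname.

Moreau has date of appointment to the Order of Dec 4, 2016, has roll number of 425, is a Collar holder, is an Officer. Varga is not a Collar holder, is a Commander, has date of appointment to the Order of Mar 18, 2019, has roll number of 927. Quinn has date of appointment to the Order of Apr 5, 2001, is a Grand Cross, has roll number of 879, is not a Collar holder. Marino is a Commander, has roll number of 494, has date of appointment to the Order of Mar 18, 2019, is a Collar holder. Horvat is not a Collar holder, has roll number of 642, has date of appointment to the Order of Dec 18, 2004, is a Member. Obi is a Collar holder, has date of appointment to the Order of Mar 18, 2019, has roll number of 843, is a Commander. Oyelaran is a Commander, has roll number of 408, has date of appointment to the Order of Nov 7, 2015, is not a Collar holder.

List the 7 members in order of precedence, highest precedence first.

By grade within the Order: Quinn (Grand Cross); then Marino, Obi, Varga and Oyelaran (Commander); then Moreau (Officer); then Horvat (Member).
Among Marino, Obi, Varga and Oyelaran, by date of appointment to the Order (later first): Marino, Obi and Varga (Mar 18, 2019) before Oyelaran (Nov 7, 2015).
Among Marino, Obi and Varga, a Collar holder before not a Collar holder: Marino and Obi (a Collar holder) before Varga (not a Collar holder).
Among Marino and Obi, alphabetically by surname: Marino before Obi.
Full order: Quinn, Marino, Obi, Varga, Oyelaran, Moreau, Horvat.

Quinn, Marino, Obi, Varga, Oyelaran, Moreau, Horvat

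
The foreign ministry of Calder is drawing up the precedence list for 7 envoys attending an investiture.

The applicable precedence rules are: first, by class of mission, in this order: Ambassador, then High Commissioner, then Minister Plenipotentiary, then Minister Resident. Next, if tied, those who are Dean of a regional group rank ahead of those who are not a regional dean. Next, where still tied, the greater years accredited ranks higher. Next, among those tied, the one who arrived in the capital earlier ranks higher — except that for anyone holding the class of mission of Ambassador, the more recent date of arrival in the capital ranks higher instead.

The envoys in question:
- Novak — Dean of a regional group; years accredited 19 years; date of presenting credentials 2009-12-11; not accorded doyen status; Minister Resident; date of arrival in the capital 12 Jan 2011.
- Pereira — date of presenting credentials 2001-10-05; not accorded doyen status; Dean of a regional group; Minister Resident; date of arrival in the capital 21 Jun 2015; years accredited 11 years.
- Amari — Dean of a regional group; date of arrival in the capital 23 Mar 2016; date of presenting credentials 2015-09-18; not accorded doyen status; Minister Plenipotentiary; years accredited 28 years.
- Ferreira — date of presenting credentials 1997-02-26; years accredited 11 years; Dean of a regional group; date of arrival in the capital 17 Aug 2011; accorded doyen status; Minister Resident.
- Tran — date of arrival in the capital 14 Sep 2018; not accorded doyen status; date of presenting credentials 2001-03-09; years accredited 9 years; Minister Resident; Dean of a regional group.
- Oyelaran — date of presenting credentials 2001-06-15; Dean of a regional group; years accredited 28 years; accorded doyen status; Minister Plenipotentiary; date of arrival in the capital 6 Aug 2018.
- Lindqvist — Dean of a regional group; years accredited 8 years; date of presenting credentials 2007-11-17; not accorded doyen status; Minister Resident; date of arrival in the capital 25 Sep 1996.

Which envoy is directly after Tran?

Lindqvist

By class of mission: Amari and Oyelaran (Minister Plenipotentiary); then Novak, Ferreira, Pereira, Tran and Lindqvist (Minister Resident).
Amari and Oyelaran are each Dean of a regional group, so the next rule applies.
Amari and Oyelaran both have years accredited 28 years, so the next rule applies.
Among Amari and Oyelaran, by date of arrival in the capital (earlier first): Amari (23 Mar 2016) before Oyelaran (6 Aug 2018).
Novak, Ferreira, Pereira, Tran and Lindqvist are each Dean of a regional group, so the next rule applies.
Among Novak, Ferreira, Pereira, Tran and Lindqvist, by years accredited (higher first): Novak (19 years) before Ferreira and Pereira (11 years) before Tran (9 years) before Lindqvist (8 years).
Among Ferreira and Pereira, by date of arrival in the capital (earlier first): Ferreira (17 Aug 2011) before Pereira (21 Jun 2015).
Order: Amari, Oyelaran, Novak, Ferreira, Pereira, Tran, Lindqvist.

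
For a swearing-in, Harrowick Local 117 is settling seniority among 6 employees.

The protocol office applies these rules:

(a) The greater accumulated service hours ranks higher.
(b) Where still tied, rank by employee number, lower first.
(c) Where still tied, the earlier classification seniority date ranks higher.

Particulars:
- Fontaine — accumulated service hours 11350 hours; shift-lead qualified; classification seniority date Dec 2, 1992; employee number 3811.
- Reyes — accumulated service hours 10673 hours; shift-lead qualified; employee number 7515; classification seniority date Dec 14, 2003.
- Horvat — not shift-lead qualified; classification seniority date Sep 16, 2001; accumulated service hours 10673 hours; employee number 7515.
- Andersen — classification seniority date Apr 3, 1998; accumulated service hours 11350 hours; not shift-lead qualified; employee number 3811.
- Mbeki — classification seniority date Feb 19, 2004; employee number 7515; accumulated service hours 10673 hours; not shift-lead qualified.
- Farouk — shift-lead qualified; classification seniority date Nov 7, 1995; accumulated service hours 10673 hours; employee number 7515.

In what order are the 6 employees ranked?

Fontaine, Andersen, Farouk, Horvat, Reyes, Mbeki

By accumulated service hours (higher first): Fontaine and Andersen (both 11350 hours); then Farouk, Horvat, Reyes and Mbeki (each 10673 hours).
Fontaine and Andersen both have employee number 3811, so the next rule applies.
Among Fontaine and Andersen, by classification seniority date (earlier first): Fontaine (Dec 2, 1992) before Andersen (Apr 3, 1998).
Farouk, Horvat, Reyes and Mbeki all have employee number 7515, so the next rule applies.
Among Farouk, Horvat, Reyes and Mbeki, by classification seniority date (earlier first): Farouk (Nov 7, 1995) before Horvat (Sep 16, 2001) before Reyes (Dec 14, 2003) before Mbeki (Feb 19, 2004).
Full order: Fontaine, Andersen, Farouk, Horvat, Reyes, Mbeki.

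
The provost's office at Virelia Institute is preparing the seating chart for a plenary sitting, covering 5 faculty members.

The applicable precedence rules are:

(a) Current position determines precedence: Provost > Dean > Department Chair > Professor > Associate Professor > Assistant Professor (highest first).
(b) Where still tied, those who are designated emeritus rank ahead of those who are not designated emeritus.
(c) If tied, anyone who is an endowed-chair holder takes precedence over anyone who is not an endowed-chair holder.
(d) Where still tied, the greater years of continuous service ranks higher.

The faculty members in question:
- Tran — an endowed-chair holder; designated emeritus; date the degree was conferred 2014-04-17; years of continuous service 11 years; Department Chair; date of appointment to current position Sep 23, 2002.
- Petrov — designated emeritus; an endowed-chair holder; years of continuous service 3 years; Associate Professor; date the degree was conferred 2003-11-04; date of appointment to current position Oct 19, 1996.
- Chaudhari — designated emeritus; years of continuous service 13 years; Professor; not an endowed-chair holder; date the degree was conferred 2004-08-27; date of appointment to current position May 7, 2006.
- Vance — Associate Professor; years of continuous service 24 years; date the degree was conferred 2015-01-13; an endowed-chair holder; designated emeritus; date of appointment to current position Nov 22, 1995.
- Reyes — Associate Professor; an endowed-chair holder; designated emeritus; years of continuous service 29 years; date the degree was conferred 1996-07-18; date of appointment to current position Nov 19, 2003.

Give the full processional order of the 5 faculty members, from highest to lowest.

By current position: Tran (Department Chair); then Chaudhari (Professor); then Reyes, Vance and Petrov (Associate Professor).
Reyes, Vance and Petrov are each designated emeritus, so the next rule applies.
Reyes, Vance and Petrov are each an endowed-chair holder, so the next rule applies.
Among Reyes, Vance and Petrov, by years of continuous service (higher first): Reyes (29 years) before Vance (24 years) before Petrov (3 years).
Full order: Tran, Chaudhari, Reyes, Vance, Petrov.

Tran, Chaudhari, Reyes, Vance, Petrov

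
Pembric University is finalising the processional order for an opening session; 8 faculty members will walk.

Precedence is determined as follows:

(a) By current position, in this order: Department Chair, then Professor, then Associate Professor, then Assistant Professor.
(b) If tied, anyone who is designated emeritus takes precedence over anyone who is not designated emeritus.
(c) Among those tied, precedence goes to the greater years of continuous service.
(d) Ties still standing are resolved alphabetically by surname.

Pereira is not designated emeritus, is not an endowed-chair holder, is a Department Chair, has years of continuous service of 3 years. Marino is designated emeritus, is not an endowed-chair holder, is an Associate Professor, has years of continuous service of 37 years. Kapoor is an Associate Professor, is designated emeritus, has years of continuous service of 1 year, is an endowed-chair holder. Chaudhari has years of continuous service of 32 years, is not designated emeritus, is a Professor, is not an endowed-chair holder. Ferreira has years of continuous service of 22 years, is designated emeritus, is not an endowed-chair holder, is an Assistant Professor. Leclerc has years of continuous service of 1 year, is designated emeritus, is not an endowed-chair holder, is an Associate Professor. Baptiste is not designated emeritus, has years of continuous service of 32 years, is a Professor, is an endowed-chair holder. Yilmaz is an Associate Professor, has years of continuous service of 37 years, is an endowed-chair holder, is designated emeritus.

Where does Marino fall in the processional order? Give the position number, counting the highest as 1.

By current position: Pereira (Department Chair); then Baptiste and Chaudhari (Professor); then Marino, Yilmaz, Kapoor and Leclerc (Associate Professor); then Ferreira (Assistant Professor).
Baptiste and Chaudhari are each not designated emeritus, so the next rule applies.
Baptiste and Chaudhari both have years of continuous service 32 years, so the next rule applies.
Among Baptiste and Chaudhari, alphabetically by surname: Baptiste before Chaudhari.
Marino, Yilmaz, Kapoor and Leclerc are each designated emeritus, so the next rule applies.
Among Marino, Yilmaz, Kapoor and Leclerc, by years of continuous service (higher first): Marino and Yilmaz (37 years) before Kapoor and Leclerc (1 year).
Among Marino and Yilmaz, alphabetically by surname: Marino before Yilmaz.
Among Kapoor and Leclerc, alphabetically by surname: Kapoor before Leclerc.
Order: Pereira, Baptiste, Chaudhari, Marino, Yilmaz, Kapoor, Leclerc, Ferreira. So position 4.

4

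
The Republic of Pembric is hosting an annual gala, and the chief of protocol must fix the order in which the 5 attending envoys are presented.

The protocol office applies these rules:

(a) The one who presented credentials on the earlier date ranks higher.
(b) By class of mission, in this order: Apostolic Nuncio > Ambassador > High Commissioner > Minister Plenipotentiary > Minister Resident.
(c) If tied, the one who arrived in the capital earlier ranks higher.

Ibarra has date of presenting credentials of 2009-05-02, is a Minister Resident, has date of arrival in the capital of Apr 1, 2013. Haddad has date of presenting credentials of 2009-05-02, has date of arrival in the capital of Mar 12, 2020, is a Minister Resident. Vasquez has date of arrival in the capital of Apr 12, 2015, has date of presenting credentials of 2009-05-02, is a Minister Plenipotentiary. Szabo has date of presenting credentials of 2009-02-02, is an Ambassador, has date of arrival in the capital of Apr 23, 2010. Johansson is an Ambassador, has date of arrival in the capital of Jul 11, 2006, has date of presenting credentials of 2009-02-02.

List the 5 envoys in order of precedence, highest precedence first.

By date of presenting credentials (earlier first): Johansson and Szabo (both 2009-02-02); then Vasquez, Ibarra and Haddad (each 2009-05-02).
Johansson and Szabo are each Ambassador, so the next rule applies.
Among Johansson and Szabo, by date of arrival in the capital (earlier first): Johansson (Jul 11, 2006) before Szabo (Apr 23, 2010).
Among Vasquez, Ibarra and Haddad, by class of mission: Vasquez (Minister Plenipotentiary) before Ibarra and Haddad (Minister Resident).
Among Ibarra and Haddad, by date of arrival in the capital (earlier first): Ibarra (Apr 1, 2013) before Haddad (Mar 12, 2020).
Full order: Johansson, Szabo, Vasquez, Ibarra, Haddad.

Johansson, Szabo, Vasquez, Ibarra, Haddad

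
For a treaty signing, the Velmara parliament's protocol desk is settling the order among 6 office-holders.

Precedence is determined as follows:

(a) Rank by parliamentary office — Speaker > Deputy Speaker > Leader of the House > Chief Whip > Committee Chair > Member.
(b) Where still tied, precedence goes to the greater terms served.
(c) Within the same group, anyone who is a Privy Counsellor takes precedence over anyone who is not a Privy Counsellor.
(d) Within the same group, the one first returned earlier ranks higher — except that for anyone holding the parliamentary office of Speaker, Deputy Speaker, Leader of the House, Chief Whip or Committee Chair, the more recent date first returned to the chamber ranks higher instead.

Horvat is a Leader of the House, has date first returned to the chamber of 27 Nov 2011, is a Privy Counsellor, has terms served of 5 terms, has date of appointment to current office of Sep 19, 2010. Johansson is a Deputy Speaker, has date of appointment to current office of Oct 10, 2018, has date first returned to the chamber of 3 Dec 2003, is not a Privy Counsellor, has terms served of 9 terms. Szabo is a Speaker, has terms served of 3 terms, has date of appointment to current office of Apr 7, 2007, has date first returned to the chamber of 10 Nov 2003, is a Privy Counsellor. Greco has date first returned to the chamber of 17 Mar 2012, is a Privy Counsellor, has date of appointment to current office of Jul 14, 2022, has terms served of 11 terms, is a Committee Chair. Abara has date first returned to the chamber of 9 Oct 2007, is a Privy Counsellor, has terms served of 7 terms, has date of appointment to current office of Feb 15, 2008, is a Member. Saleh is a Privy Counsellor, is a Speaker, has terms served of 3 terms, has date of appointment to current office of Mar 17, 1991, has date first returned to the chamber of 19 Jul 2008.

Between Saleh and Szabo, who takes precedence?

Saleh

By parliamentary office: Saleh and Szabo (Speaker); then Johansson (Deputy Speaker); then Horvat (Leader of the House); then Greco (Committee Chair); then Abara (Member).
Saleh and Szabo both have terms served 3 terms, so the next rule applies.
Saleh and Szabo are each a Privy Counsellor, so the next rule applies.
Among Saleh and Szabo, by date first returned to the chamber (later first) (reversed rule for this group): Saleh (19 Jul 2008) before Szabo (10 Nov 2003).
So Saleh takes precedence.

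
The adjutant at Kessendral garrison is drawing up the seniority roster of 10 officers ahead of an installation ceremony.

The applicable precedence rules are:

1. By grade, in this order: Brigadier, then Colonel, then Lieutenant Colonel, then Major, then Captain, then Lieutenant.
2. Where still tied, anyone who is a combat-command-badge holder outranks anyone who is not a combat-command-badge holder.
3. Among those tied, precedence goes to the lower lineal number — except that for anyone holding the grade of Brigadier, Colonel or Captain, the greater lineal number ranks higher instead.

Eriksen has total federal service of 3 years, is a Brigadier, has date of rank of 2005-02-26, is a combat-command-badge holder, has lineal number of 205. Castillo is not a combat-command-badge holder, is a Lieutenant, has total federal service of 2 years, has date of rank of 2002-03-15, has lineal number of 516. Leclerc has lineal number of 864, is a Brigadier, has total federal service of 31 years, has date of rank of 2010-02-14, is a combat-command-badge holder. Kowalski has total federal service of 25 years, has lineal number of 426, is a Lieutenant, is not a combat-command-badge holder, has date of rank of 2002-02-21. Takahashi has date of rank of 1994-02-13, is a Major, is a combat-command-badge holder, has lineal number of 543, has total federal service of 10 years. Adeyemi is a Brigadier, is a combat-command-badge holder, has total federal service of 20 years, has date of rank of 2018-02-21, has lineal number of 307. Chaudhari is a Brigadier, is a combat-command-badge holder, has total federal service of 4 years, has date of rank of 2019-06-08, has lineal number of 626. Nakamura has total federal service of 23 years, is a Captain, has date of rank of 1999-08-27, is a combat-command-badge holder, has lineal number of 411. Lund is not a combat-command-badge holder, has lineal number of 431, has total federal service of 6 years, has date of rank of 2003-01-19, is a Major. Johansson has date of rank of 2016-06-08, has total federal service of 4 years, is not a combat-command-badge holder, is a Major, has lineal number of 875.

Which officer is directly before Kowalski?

Nakamura

By grade: Leclerc, Chaudhari, Adeyemi and Eriksen (Brigadier); then Takahashi, Lund and Johansson (Major); then Nakamura (Captain); then Kowalski and Castillo (Lieutenant).
Leclerc, Chaudhari, Adeyemi and Eriksen are each a combat-command-badge holder, so the next rule applies.
Among Leclerc, Chaudhari, Adeyemi and Eriksen, by lineal number (higher first) (reversed rule for this group): Leclerc (864) before Chaudhari (626) before Adeyemi (307) before Eriksen (205).
Among Takahashi, Lund and Johansson, a combat-command-badge holder before not a combat-command-badge holder: Takahashi (a combat-command-badge holder) before Lund and Johansson (not a combat-command-badge holder).
Among Lund and Johansson, by lineal number (lower first): Lund (431) before Johansson (875).
Kowalski and Castillo are each not a combat-command-badge holder, so the next rule applies.
Among Kowalski and Castillo, by lineal number (lower first): Kowalski (426) before Castillo (516).
Order: Leclerc, Chaudhari, Adeyemi, Eriksen, Takahashi, Lund, Johansson, Nakamura, Kowalski, Castillo.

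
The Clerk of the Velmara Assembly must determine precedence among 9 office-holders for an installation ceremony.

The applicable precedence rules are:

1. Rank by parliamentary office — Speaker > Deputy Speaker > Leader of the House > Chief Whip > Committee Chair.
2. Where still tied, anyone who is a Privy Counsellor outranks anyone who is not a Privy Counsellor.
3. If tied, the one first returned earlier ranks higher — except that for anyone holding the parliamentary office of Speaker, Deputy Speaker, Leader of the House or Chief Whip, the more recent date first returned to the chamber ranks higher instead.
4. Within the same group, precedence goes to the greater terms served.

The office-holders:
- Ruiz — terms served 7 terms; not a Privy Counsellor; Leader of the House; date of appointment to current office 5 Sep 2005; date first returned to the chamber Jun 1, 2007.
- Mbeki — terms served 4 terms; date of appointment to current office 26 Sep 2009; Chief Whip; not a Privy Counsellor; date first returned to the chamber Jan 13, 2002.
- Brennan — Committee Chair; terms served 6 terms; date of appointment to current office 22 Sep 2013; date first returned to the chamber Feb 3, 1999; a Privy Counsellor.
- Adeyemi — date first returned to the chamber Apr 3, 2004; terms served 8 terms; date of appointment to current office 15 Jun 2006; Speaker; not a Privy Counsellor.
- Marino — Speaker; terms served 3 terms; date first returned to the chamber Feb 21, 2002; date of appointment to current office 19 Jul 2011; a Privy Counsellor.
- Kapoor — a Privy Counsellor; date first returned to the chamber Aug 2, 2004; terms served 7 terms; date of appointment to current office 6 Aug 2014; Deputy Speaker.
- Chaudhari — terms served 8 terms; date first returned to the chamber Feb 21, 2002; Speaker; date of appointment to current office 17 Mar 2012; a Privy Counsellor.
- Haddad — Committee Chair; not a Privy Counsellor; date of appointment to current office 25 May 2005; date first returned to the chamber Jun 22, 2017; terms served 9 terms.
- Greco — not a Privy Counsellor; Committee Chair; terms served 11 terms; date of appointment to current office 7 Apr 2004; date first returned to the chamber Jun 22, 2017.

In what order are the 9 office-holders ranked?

By parliamentary office: Chaudhari, Marino and Adeyemi (Speaker); then Kapoor (Deputy Speaker); then Ruiz (Leader of the House); then Mbeki (Chief Whip); then Brennan, Greco and Haddad (Committee Chair).
Among Chaudhari, Marino and Adeyemi, a Privy Counsellor before not a Privy Counsellor: Chaudhari and Marino (a Privy Counsellor) before Adeyemi (not a Privy Counsellor).
Chaudhari and Marino both have date first returned to the chamber Feb 21, 2002, so the next rule applies.
Among Chaudhari and Marino, by terms served (higher first): Chaudhari (8 terms) before Marino (3 terms).
Among Brennan, Greco and Haddad, a Privy Counsellor before not a Privy Counsellor: Brennan (a Privy Counsellor) before Greco and Haddad (not a Privy Counsellor).
Greco and Haddad both have date first returned to the chamber Jun 22, 2017, so the next rule applies.
Among Greco and Haddad, by terms served (higher first): Greco (11 terms) before Haddad (9 terms).
Full order: Chaudhari, Marino, Adeyemi, Kapoor, Ruiz, Mbeki, Brennan, Greco, Haddad.

Chaudhari, Marino, Adeyemi, Kapoor, Ruiz, Mbeki, Brennan, Greco, Haddad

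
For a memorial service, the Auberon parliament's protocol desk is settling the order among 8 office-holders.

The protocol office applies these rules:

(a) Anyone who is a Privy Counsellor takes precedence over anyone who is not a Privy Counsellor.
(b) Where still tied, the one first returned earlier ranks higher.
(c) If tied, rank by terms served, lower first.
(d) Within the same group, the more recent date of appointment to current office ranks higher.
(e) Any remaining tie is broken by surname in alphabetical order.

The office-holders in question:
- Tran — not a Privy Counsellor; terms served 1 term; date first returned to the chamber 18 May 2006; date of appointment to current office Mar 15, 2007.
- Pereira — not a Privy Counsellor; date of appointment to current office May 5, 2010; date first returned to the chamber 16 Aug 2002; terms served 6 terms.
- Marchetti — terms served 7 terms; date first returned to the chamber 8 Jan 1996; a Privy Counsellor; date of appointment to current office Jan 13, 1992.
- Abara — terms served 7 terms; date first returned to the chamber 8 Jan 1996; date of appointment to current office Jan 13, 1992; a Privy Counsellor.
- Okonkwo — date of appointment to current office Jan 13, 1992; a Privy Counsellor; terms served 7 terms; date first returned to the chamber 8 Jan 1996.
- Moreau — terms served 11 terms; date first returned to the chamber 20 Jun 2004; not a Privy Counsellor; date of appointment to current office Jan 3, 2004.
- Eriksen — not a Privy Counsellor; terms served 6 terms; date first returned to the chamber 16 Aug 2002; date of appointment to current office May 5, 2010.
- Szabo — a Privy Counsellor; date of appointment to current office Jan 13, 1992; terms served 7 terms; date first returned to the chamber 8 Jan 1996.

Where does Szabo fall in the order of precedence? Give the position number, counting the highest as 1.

4

By the first rule: Abara, Marchetti, Okonkwo and Szabo (each a Privy Counsellor); then Eriksen, Pereira, Moreau and Tran (each not a Privy Counsellor).
Abara, Marchetti, Okonkwo and Szabo all have date first returned to the chamber 8 Jan 1996, so the next rule applies.
Abara, Marchetti, Okonkwo and Szabo all have terms served 7 terms, so the next rule applies.
Abara, Marchetti, Okonkwo and Szabo all have date of appointment to current office Jan 13, 1992, so the next rule applies.
Among Abara, Marchetti, Okonkwo and Szabo, alphabetically by surname: Abara before Marchetti before Okonkwo before Szabo.
Among Eriksen, Pereira, Moreau and Tran, by date first returned to the chamber (earlier first): Eriksen and Pereira (16 Aug 2002) before Moreau (20 Jun 2004) before Tran (18 May 2006).
Eriksen and Pereira both have terms served 6 terms, so the next rule applies.
Eriksen and Pereira both have date of appointment to current office May 5, 2010, so the next rule applies.
Among Eriksen and Pereira, alphabetically by surname: Eriksen before Pereira.
Order: Abara, Marchetti, Okonkwo, Szabo, Eriksen, Pereira, Moreau, Tran. So position 4.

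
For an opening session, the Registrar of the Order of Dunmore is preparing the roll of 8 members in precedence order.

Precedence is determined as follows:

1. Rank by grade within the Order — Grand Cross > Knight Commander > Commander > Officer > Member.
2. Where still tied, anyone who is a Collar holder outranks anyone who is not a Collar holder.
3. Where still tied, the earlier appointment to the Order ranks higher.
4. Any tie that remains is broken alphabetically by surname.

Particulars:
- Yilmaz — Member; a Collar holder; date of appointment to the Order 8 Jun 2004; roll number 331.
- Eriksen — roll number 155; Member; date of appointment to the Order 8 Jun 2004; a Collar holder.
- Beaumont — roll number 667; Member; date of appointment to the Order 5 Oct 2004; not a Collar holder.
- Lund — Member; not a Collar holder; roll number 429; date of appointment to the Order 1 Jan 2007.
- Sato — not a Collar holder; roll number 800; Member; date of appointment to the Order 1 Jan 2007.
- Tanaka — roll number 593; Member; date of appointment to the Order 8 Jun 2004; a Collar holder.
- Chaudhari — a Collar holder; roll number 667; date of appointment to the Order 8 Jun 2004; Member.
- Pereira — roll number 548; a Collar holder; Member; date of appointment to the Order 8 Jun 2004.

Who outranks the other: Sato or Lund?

By grade within the Order: Chaudhari, Eriksen, Pereira, Tanaka, Yilmaz, Beaumont, Lund and Sato (Member).
Among Chaudhari, Eriksen, Pereira, Tanaka, Yilmaz, Beaumont, Lund and Sato, a Collar holder before not a Collar holder: Chaudhari, Eriksen, Pereira, Tanaka and Yilmaz (a Collar holder) before Beaumont, Lund and Sato (not a Collar holder).
Chaudhari, Eriksen, Pereira, Tanaka and Yilmaz all have date of appointment to the Order 8 Jun 2004, so the next rule applies.
Among Chaudhari, Eriksen, Pereira, Tanaka and Yilmaz, alphabetically by surname: Chaudhari before Eriksen before Pereira before Tanaka before Yilmaz.
Among Beaumont, Lund and Sato, by date of appointment to the Order (earlier first): Beaumont (5 Oct 2004) before Lund and Sato (1 Jan 2007).
Among Lund and Sato, alphabetically by surname: Lund before Sato.
So Lund takes precedence.

Lund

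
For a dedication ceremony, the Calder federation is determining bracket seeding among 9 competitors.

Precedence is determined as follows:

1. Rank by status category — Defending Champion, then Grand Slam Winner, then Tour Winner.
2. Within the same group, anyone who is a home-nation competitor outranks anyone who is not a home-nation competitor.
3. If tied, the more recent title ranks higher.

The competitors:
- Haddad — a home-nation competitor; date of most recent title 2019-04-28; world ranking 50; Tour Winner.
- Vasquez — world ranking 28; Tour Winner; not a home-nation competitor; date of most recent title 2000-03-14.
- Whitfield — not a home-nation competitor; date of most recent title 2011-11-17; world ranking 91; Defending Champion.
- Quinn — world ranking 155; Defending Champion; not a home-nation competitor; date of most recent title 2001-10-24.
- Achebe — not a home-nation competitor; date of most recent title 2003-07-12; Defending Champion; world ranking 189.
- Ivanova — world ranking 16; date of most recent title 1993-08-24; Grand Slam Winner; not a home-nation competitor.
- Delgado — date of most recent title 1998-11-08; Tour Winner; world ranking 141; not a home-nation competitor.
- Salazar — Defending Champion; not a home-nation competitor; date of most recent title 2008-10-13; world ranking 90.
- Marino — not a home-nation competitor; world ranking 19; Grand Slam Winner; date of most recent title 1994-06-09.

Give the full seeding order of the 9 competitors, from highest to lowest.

Whitfield, Salazar, Achebe, Quinn, Marino, Ivanova, Haddad, Vasquez, Delgado

By status category: Whitfield, Salazar, Achebe and Quinn (Defending Champion); then Marino and Ivanova (Grand Slam Winner); then Haddad, Vasquez and Delgado (Tour Winner).
Whitfield, Salazar, Achebe and Quinn are each not a home-nation competitor, so the next rule applies.
Among Whitfield, Salazar, Achebe and Quinn, by date of most recent title (later first): Whitfield (2011-11-17) before Salazar (2008-10-13) before Achebe (2003-07-12) before Quinn (2001-10-24).
Marino and Ivanova are each not a home-nation competitor, so the next rule applies.
Among Marino and Ivanova, by date of most recent title (later first): Marino (1994-06-09) before Ivanova (1993-08-24).
Among Haddad, Vasquez and Delgado, a home-nation competitor before not a home-nation competitor: Haddad (a home-nation competitor) before Vasquez and Delgado (not a home-nation competitor).
Among Vasquez and Delgado, by date of most recent title (later first): Vasquez (2000-03-14) before Delgado (1998-11-08).
Full order: Whitfield, Salazar, Achebe, Quinn, Marino, Ivanova, Haddad, Vasquez, Delgado.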